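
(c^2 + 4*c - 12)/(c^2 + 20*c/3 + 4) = 3*(c - 2)/(3*c + 2)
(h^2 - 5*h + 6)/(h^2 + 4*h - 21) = (h - 2)/(h + 7)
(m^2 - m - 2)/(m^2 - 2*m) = (m + 1)/m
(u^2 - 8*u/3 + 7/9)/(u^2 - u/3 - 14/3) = (u - 1/3)/(u + 2)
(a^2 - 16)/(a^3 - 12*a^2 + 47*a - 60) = (a + 4)/(a^2 - 8*a + 15)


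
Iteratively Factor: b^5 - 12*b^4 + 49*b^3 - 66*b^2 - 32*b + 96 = (b - 4)*(b^4 - 8*b^3 + 17*b^2 + 2*b - 24) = (b - 4)*(b - 3)*(b^3 - 5*b^2 + 2*b + 8) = (b - 4)*(b - 3)*(b + 1)*(b^2 - 6*b + 8) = (b - 4)*(b - 3)*(b - 2)*(b + 1)*(b - 4)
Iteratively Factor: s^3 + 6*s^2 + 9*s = (s + 3)*(s^2 + 3*s) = s*(s + 3)*(s + 3)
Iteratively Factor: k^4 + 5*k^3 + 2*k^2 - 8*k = (k + 2)*(k^3 + 3*k^2 - 4*k) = k*(k + 2)*(k^2 + 3*k - 4) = k*(k + 2)*(k + 4)*(k - 1)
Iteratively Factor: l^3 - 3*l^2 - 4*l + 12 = (l - 2)*(l^2 - l - 6) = (l - 2)*(l + 2)*(l - 3)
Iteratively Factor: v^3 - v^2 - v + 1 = (v - 1)*(v^2 - 1) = (v - 1)^2*(v + 1)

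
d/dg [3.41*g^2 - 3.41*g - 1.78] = 6.82*g - 3.41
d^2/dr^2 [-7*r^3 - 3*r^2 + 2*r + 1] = -42*r - 6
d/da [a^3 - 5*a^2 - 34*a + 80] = 3*a^2 - 10*a - 34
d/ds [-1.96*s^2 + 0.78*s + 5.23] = 0.78 - 3.92*s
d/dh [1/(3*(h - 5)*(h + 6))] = (-2*h - 1)/(3*(h^4 + 2*h^3 - 59*h^2 - 60*h + 900))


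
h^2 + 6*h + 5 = (h + 1)*(h + 5)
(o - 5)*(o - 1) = o^2 - 6*o + 5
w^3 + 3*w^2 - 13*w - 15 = (w - 3)*(w + 1)*(w + 5)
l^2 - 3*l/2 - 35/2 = (l - 5)*(l + 7/2)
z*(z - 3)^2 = z^3 - 6*z^2 + 9*z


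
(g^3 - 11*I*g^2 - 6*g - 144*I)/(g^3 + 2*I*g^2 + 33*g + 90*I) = (g - 8*I)/(g + 5*I)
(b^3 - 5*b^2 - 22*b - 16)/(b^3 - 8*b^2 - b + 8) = (b + 2)/(b - 1)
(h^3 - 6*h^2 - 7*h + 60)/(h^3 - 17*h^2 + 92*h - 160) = (h + 3)/(h - 8)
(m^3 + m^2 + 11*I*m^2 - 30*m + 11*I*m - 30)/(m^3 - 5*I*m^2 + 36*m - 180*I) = (m^2 + m*(1 + 5*I) + 5*I)/(m^2 - 11*I*m - 30)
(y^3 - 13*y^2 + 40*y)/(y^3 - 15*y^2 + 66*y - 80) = y/(y - 2)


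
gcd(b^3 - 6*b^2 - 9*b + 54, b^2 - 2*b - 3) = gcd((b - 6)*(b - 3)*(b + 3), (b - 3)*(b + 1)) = b - 3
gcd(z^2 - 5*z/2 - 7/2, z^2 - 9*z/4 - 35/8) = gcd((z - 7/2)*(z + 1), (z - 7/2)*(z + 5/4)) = z - 7/2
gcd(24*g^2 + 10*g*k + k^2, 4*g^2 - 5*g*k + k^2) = 1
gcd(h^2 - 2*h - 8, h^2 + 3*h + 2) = h + 2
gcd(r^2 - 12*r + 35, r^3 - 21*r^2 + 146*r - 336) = r - 7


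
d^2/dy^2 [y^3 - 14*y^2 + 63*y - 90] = 6*y - 28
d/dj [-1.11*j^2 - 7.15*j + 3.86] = -2.22*j - 7.15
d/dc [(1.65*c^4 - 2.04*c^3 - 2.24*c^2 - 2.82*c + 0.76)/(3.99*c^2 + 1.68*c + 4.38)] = (13.167*c^5 + 0.176399999999997*c^4 + 22.0536*c^3 - 19.317*c^2 - 25.6872*c - 13.6284)/(15.9201*c^4 + 13.4064*c^3 + 37.7748*c^2 + 14.7168*c + 19.1844)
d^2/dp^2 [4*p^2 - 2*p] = 8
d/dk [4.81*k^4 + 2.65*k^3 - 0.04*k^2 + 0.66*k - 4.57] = 19.24*k^3 + 7.95*k^2 - 0.08*k + 0.66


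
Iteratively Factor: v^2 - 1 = (v - 1)*(v + 1)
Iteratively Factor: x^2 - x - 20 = (x - 5)*(x + 4)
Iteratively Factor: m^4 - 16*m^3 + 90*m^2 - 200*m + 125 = (m - 5)*(m^3 - 11*m^2 + 35*m - 25) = (m - 5)^2*(m^2 - 6*m + 5) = (m - 5)^2*(m - 1)*(m - 5)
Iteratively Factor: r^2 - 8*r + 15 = (r - 5)*(r - 3)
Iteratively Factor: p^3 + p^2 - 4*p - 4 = (p + 1)*(p^2 - 4) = (p + 1)*(p + 2)*(p - 2)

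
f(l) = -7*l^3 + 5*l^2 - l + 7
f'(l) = -21*l^2 + 10*l - 1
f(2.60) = -84.83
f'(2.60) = -116.96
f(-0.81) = 14.81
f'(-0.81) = -22.88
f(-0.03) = 7.03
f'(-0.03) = -1.32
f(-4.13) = 589.53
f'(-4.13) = -400.49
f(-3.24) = 300.81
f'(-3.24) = -253.85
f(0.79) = 5.88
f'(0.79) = -6.21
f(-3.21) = 293.26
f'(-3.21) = -249.49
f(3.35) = -203.41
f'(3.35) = -203.17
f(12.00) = -11381.00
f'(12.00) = -2905.00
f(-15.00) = 24772.00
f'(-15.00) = -4876.00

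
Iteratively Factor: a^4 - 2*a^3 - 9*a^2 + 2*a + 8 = (a + 1)*(a^3 - 3*a^2 - 6*a + 8) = (a - 1)*(a + 1)*(a^2 - 2*a - 8) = (a - 4)*(a - 1)*(a + 1)*(a + 2)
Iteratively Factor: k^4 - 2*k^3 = (k)*(k^3 - 2*k^2) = k^2*(k^2 - 2*k) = k^3*(k - 2)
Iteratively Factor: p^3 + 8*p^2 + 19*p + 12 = (p + 4)*(p^2 + 4*p + 3) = (p + 1)*(p + 4)*(p + 3)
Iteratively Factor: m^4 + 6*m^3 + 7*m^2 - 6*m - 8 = (m + 4)*(m^3 + 2*m^2 - m - 2) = (m + 2)*(m + 4)*(m^2 - 1) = (m + 1)*(m + 2)*(m + 4)*(m - 1)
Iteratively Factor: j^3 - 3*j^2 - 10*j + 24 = (j + 3)*(j^2 - 6*j + 8) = (j - 4)*(j + 3)*(j - 2)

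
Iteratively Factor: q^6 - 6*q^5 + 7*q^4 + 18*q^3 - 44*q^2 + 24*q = (q - 2)*(q^5 - 4*q^4 - q^3 + 16*q^2 - 12*q) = (q - 2)*(q - 1)*(q^4 - 3*q^3 - 4*q^2 + 12*q) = (q - 3)*(q - 2)*(q - 1)*(q^3 - 4*q) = (q - 3)*(q - 2)*(q - 1)*(q + 2)*(q^2 - 2*q) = q*(q - 3)*(q - 2)*(q - 1)*(q + 2)*(q - 2)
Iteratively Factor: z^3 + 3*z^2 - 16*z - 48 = (z + 3)*(z^2 - 16) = (z + 3)*(z + 4)*(z - 4)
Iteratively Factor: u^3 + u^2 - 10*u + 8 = (u - 1)*(u^2 + 2*u - 8) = (u - 1)*(u + 4)*(u - 2)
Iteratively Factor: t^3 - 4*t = (t - 2)*(t^2 + 2*t) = (t - 2)*(t + 2)*(t)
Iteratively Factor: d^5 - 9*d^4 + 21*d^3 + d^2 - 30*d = (d)*(d^4 - 9*d^3 + 21*d^2 + d - 30) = d*(d - 3)*(d^3 - 6*d^2 + 3*d + 10) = d*(d - 3)*(d + 1)*(d^2 - 7*d + 10) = d*(d - 5)*(d - 3)*(d + 1)*(d - 2)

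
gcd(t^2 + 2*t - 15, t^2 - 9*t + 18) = t - 3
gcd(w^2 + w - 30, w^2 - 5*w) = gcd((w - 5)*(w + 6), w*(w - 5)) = w - 5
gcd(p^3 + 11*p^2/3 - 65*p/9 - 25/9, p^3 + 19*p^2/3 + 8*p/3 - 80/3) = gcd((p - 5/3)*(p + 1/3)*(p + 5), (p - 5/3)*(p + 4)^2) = p - 5/3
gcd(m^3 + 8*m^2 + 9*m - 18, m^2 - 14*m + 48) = 1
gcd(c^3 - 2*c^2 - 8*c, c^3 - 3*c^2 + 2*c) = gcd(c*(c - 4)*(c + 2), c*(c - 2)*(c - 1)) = c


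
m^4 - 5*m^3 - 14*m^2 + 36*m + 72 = (m - 6)*(m - 3)*(m + 2)^2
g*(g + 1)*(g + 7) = g^3 + 8*g^2 + 7*g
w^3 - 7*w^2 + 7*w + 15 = (w - 5)*(w - 3)*(w + 1)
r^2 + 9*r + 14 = (r + 2)*(r + 7)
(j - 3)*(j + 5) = j^2 + 2*j - 15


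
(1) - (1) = 0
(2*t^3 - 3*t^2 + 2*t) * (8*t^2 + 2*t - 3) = 16*t^5 - 20*t^4 + 4*t^3 + 13*t^2 - 6*t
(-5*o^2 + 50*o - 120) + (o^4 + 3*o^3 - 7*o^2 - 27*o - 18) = o^4 + 3*o^3 - 12*o^2 + 23*o - 138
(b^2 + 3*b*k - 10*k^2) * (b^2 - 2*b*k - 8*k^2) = b^4 + b^3*k - 24*b^2*k^2 - 4*b*k^3 + 80*k^4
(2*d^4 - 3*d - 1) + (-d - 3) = 2*d^4 - 4*d - 4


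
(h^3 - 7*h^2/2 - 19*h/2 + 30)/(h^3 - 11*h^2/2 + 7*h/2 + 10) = (h + 3)/(h + 1)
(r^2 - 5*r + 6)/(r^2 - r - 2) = (r - 3)/(r + 1)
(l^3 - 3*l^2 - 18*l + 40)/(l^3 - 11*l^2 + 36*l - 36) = (l^2 - l - 20)/(l^2 - 9*l + 18)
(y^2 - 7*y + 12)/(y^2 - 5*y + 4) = (y - 3)/(y - 1)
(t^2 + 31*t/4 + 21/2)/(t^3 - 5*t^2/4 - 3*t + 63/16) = 4*(t + 6)/(4*t^2 - 12*t + 9)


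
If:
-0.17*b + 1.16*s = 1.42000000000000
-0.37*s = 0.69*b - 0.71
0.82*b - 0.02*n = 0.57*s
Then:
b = 0.35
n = -22.17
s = 1.27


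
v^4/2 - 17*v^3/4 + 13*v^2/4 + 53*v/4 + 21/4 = (v/2 + 1/2)*(v - 7)*(v - 3)*(v + 1/2)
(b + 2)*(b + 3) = b^2 + 5*b + 6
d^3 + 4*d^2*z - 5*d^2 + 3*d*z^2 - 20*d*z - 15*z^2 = (d - 5)*(d + z)*(d + 3*z)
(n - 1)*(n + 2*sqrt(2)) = n^2 - n + 2*sqrt(2)*n - 2*sqrt(2)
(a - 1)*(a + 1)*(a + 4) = a^3 + 4*a^2 - a - 4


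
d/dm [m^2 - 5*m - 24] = 2*m - 5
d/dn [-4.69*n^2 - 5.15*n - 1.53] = -9.38*n - 5.15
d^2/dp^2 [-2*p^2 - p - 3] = -4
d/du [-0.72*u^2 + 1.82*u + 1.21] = 1.82 - 1.44*u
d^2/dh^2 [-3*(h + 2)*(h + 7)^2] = -18*h - 96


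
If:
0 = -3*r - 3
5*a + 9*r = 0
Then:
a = 9/5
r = -1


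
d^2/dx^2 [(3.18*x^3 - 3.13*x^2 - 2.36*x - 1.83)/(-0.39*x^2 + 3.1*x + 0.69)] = (8.88178419700125e-16*x^5 - 7.105427357601e-15*x^4 - 54.544824*x^3 - 34.088364*x^2 - 18.548352*x + 29.041812)/(0.059319*x^6 - 1.41453*x^5 + 10.928853*x^4 - 24.78574*x^3 - 19.335663*x^2 - 4.42773*x - 0.328509)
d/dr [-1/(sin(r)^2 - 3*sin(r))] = (2*sin(r) - 3)*cos(r)/((sin(r) - 3)^2*sin(r)^2)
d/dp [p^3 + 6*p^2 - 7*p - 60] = 3*p^2 + 12*p - 7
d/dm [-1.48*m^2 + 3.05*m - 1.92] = 3.05 - 2.96*m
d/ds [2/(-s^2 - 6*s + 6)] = 4*(s + 3)/(s^2 + 6*s - 6)^2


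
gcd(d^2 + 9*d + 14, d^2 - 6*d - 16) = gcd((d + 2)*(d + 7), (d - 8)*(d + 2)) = d + 2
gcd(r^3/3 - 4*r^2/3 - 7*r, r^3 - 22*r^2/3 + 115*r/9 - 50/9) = 1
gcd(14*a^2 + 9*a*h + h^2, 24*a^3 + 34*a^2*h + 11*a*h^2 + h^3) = 1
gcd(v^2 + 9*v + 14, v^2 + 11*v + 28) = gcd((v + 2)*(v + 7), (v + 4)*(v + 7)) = v + 7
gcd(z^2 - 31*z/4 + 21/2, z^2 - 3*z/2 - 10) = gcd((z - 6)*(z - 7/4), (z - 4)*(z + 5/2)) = 1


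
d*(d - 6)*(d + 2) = d^3 - 4*d^2 - 12*d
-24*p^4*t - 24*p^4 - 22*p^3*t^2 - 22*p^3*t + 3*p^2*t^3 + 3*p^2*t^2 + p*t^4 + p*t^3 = (-4*p + t)*(p + t)*(6*p + t)*(p*t + p)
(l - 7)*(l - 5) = l^2 - 12*l + 35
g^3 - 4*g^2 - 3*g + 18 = (g - 3)^2*(g + 2)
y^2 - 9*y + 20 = (y - 5)*(y - 4)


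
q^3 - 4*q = q*(q - 2)*(q + 2)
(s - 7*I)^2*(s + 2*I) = s^3 - 12*I*s^2 - 21*s - 98*I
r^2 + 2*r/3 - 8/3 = (r - 4/3)*(r + 2)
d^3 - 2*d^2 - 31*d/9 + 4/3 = (d - 3)*(d - 1/3)*(d + 4/3)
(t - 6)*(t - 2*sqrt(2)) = t^2 - 6*t - 2*sqrt(2)*t + 12*sqrt(2)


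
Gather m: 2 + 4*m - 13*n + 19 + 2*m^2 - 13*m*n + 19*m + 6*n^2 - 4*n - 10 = 2*m^2 + m*(23 - 13*n) + 6*n^2 - 17*n + 11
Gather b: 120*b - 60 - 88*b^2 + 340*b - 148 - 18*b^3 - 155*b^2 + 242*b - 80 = -18*b^3 - 243*b^2 + 702*b - 288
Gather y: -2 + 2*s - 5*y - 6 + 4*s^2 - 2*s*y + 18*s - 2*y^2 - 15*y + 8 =4*s^2 + 20*s - 2*y^2 + y*(-2*s - 20)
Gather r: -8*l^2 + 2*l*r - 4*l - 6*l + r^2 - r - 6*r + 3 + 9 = -8*l^2 - 10*l + r^2 + r*(2*l - 7) + 12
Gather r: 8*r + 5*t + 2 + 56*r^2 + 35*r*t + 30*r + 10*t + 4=56*r^2 + r*(35*t + 38) + 15*t + 6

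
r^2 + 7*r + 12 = (r + 3)*(r + 4)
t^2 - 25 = (t - 5)*(t + 5)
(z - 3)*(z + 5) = z^2 + 2*z - 15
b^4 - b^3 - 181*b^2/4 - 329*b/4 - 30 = (b - 8)*(b + 1/2)*(b + 3/2)*(b + 5)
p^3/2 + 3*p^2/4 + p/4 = p*(p/2 + 1/2)*(p + 1/2)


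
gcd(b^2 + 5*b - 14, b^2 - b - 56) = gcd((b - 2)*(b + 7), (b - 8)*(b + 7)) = b + 7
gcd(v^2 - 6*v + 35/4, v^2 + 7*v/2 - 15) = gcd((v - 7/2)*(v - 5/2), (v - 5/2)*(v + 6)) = v - 5/2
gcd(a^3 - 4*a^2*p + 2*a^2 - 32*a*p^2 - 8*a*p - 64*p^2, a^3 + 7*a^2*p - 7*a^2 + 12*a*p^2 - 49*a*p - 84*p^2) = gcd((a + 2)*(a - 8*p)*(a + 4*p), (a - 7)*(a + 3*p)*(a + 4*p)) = a + 4*p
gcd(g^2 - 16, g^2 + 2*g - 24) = g - 4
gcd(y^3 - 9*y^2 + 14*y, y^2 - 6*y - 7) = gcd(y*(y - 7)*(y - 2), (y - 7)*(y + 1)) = y - 7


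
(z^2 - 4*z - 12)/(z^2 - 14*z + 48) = (z + 2)/(z - 8)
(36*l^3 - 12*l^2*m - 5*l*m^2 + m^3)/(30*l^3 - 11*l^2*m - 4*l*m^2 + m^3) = (6*l - m)/(5*l - m)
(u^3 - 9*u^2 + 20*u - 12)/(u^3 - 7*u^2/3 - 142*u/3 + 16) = 3*(u^3 - 9*u^2 + 20*u - 12)/(3*u^3 - 7*u^2 - 142*u + 48)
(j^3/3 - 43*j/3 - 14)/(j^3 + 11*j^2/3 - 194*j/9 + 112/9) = 3*(j^3 - 43*j - 42)/(9*j^3 + 33*j^2 - 194*j + 112)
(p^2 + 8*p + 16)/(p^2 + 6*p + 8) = (p + 4)/(p + 2)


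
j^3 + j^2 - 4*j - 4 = (j - 2)*(j + 1)*(j + 2)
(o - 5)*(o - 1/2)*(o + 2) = o^3 - 7*o^2/2 - 17*o/2 + 5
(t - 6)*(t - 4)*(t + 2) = t^3 - 8*t^2 + 4*t + 48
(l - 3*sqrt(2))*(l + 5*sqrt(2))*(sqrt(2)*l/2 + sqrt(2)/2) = sqrt(2)*l^3/2 + sqrt(2)*l^2/2 + 2*l^2 - 15*sqrt(2)*l + 2*l - 15*sqrt(2)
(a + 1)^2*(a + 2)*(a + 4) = a^4 + 8*a^3 + 21*a^2 + 22*a + 8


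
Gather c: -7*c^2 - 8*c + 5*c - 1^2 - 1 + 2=-7*c^2 - 3*c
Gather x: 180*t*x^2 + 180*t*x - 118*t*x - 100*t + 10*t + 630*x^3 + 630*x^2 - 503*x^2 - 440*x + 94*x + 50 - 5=-90*t + 630*x^3 + x^2*(180*t + 127) + x*(62*t - 346) + 45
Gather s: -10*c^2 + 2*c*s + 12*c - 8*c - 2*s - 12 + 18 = -10*c^2 + 4*c + s*(2*c - 2) + 6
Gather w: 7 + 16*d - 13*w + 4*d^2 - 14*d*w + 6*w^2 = 4*d^2 + 16*d + 6*w^2 + w*(-14*d - 13) + 7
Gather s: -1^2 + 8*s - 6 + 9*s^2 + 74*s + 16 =9*s^2 + 82*s + 9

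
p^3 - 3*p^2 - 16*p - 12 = (p - 6)*(p + 1)*(p + 2)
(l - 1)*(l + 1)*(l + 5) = l^3 + 5*l^2 - l - 5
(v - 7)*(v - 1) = v^2 - 8*v + 7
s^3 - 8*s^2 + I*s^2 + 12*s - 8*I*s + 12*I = (s - 6)*(s - 2)*(s + I)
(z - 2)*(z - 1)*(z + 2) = z^3 - z^2 - 4*z + 4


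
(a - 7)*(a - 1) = a^2 - 8*a + 7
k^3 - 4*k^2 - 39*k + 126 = (k - 7)*(k - 3)*(k + 6)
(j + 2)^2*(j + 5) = j^3 + 9*j^2 + 24*j + 20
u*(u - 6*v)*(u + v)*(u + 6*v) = u^4 + u^3*v - 36*u^2*v^2 - 36*u*v^3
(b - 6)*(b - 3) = b^2 - 9*b + 18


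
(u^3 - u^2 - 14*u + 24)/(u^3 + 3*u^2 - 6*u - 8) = (u - 3)/(u + 1)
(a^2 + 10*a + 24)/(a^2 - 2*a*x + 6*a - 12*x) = (-a - 4)/(-a + 2*x)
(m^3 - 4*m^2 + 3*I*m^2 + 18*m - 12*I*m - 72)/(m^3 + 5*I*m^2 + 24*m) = (m^2 + 2*m*(-2 + 3*I) - 24*I)/(m*(m + 8*I))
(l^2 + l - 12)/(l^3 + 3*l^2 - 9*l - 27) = (l + 4)/(l^2 + 6*l + 9)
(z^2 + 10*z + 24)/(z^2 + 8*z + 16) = (z + 6)/(z + 4)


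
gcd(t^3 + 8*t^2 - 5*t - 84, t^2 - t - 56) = t + 7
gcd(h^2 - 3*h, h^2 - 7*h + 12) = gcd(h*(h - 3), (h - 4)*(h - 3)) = h - 3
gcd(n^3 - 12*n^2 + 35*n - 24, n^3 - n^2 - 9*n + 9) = n^2 - 4*n + 3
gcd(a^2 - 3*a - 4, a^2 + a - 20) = a - 4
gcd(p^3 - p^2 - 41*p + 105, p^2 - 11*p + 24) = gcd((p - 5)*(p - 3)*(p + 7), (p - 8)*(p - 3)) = p - 3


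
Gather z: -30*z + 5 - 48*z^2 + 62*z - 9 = -48*z^2 + 32*z - 4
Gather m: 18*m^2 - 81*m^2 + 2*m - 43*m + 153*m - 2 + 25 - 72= -63*m^2 + 112*m - 49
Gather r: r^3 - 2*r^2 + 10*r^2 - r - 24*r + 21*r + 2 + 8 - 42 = r^3 + 8*r^2 - 4*r - 32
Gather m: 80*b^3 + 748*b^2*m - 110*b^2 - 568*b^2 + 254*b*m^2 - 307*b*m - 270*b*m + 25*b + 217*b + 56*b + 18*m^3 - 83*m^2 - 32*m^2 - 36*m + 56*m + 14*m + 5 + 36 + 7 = 80*b^3 - 678*b^2 + 298*b + 18*m^3 + m^2*(254*b - 115) + m*(748*b^2 - 577*b + 34) + 48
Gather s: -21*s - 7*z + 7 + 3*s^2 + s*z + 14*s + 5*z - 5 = 3*s^2 + s*(z - 7) - 2*z + 2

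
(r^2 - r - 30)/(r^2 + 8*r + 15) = (r - 6)/(r + 3)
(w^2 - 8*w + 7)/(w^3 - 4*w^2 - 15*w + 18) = (w - 7)/(w^2 - 3*w - 18)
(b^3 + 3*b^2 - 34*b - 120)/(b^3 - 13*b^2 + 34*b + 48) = (b^2 + 9*b + 20)/(b^2 - 7*b - 8)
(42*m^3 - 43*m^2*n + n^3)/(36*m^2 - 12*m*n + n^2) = (7*m^2 - 6*m*n - n^2)/(6*m - n)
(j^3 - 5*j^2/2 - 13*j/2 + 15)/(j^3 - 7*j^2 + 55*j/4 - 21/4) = 2*(2*j^2 + j - 10)/(4*j^2 - 16*j + 7)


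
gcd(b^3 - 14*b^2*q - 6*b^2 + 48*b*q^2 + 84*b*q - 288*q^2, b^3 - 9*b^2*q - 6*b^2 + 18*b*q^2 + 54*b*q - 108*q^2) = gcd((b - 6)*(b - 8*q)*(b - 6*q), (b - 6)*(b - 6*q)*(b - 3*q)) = -b^2 + 6*b*q + 6*b - 36*q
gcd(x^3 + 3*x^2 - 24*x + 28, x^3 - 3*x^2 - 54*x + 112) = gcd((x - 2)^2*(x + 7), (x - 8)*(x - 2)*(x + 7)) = x^2 + 5*x - 14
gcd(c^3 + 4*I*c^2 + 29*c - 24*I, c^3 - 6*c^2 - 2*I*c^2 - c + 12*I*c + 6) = c - I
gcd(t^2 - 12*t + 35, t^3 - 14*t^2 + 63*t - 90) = t - 5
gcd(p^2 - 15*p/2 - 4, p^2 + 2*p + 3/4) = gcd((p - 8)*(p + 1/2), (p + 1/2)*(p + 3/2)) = p + 1/2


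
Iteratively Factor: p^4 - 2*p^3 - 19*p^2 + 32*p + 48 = (p - 4)*(p^3 + 2*p^2 - 11*p - 12) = (p - 4)*(p + 1)*(p^2 + p - 12) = (p - 4)*(p - 3)*(p + 1)*(p + 4)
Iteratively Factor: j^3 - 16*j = (j + 4)*(j^2 - 4*j) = (j - 4)*(j + 4)*(j)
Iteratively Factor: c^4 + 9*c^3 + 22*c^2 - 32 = (c - 1)*(c^3 + 10*c^2 + 32*c + 32) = (c - 1)*(c + 2)*(c^2 + 8*c + 16) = (c - 1)*(c + 2)*(c + 4)*(c + 4)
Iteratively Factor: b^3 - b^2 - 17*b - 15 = (b + 1)*(b^2 - 2*b - 15) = (b + 1)*(b + 3)*(b - 5)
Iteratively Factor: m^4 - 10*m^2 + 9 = (m - 1)*(m^3 + m^2 - 9*m - 9) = (m - 3)*(m - 1)*(m^2 + 4*m + 3) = (m - 3)*(m - 1)*(m + 3)*(m + 1)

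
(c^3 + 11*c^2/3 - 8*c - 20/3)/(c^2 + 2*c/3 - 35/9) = 3*(3*c^3 + 11*c^2 - 24*c - 20)/(9*c^2 + 6*c - 35)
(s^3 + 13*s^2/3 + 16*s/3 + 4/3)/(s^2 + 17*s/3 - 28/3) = (3*s^3 + 13*s^2 + 16*s + 4)/(3*s^2 + 17*s - 28)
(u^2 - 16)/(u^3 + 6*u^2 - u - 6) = (u^2 - 16)/(u^3 + 6*u^2 - u - 6)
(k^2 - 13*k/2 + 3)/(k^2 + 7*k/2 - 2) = (k - 6)/(k + 4)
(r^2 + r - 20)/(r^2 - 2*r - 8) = (r + 5)/(r + 2)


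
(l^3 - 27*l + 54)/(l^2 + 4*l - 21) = (l^2 + 3*l - 18)/(l + 7)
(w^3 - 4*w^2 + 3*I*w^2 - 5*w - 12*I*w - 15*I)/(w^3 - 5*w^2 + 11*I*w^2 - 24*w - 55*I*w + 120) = (w + 1)/(w + 8*I)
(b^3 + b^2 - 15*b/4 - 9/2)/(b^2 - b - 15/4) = (2*b^2 - b - 6)/(2*b - 5)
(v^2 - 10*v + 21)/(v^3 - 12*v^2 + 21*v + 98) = (v - 3)/(v^2 - 5*v - 14)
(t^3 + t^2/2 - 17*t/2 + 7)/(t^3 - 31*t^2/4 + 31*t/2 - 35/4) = 2*(2*t^2 + 3*t - 14)/(4*t^2 - 27*t + 35)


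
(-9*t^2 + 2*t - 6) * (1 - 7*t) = 63*t^3 - 23*t^2 + 44*t - 6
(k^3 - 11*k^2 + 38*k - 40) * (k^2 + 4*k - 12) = k^5 - 7*k^4 - 18*k^3 + 244*k^2 - 616*k + 480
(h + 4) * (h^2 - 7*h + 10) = h^3 - 3*h^2 - 18*h + 40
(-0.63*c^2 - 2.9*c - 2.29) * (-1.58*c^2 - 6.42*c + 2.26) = 0.9954*c^4 + 8.6266*c^3 + 20.8124*c^2 + 8.1478*c - 5.1754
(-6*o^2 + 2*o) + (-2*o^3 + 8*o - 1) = -2*o^3 - 6*o^2 + 10*o - 1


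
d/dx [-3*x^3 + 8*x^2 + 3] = x*(16 - 9*x)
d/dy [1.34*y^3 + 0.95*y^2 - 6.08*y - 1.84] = 4.02*y^2 + 1.9*y - 6.08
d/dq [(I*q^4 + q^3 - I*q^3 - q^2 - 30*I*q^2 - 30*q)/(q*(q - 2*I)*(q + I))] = (I*q^4 + 2*q^3 + 35*I*q^2 + 4*q*(16 - I) - 2 - 90*I)/(q^4 - 2*I*q^3 + 3*q^2 - 4*I*q + 4)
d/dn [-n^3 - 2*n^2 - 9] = n*(-3*n - 4)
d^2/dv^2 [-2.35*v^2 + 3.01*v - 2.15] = -4.70000000000000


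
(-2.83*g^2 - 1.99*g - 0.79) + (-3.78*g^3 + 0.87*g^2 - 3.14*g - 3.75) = -3.78*g^3 - 1.96*g^2 - 5.13*g - 4.54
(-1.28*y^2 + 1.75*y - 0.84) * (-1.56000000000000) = 1.9968*y^2 - 2.73*y + 1.3104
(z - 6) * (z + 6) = z^2 - 36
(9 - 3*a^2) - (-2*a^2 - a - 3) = -a^2 + a + 12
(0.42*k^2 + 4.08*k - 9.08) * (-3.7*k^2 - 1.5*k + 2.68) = -1.554*k^4 - 15.726*k^3 + 28.6016*k^2 + 24.5544*k - 24.3344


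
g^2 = g^2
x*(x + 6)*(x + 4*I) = x^3 + 6*x^2 + 4*I*x^2 + 24*I*x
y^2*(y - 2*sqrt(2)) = y^3 - 2*sqrt(2)*y^2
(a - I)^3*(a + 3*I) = a^4 + 6*a^2 - 8*I*a - 3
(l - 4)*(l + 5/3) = l^2 - 7*l/3 - 20/3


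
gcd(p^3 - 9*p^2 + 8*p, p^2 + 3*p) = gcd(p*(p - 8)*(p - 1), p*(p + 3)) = p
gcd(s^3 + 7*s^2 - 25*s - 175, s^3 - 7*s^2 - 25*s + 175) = s^2 - 25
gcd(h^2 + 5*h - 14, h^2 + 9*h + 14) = h + 7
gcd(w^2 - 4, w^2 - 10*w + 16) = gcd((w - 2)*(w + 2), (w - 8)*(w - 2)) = w - 2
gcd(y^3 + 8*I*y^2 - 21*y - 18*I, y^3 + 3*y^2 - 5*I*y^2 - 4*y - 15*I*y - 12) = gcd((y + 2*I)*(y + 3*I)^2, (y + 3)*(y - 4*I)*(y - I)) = 1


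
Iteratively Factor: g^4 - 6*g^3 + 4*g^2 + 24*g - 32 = (g - 4)*(g^3 - 2*g^2 - 4*g + 8) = (g - 4)*(g - 2)*(g^2 - 4) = (g - 4)*(g - 2)^2*(g + 2)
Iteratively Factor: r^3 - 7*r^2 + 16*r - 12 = (r - 2)*(r^2 - 5*r + 6) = (r - 2)^2*(r - 3)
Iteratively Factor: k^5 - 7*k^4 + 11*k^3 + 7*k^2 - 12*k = (k - 1)*(k^4 - 6*k^3 + 5*k^2 + 12*k) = (k - 3)*(k - 1)*(k^3 - 3*k^2 - 4*k) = (k - 4)*(k - 3)*(k - 1)*(k^2 + k) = (k - 4)*(k - 3)*(k - 1)*(k + 1)*(k)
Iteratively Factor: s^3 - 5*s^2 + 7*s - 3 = (s - 1)*(s^2 - 4*s + 3) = (s - 3)*(s - 1)*(s - 1)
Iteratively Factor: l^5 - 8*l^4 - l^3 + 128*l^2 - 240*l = (l - 5)*(l^4 - 3*l^3 - 16*l^2 + 48*l) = (l - 5)*(l - 3)*(l^3 - 16*l) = (l - 5)*(l - 3)*(l + 4)*(l^2 - 4*l) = (l - 5)*(l - 4)*(l - 3)*(l + 4)*(l)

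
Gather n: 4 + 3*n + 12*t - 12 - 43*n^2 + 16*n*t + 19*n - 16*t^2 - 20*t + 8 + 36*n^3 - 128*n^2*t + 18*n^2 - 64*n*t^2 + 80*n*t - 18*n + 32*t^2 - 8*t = 36*n^3 + n^2*(-128*t - 25) + n*(-64*t^2 + 96*t + 4) + 16*t^2 - 16*t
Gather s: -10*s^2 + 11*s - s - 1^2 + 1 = -10*s^2 + 10*s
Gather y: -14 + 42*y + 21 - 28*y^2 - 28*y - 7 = -28*y^2 + 14*y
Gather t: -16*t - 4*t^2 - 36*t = -4*t^2 - 52*t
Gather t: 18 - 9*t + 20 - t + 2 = 40 - 10*t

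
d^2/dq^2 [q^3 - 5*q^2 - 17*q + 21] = 6*q - 10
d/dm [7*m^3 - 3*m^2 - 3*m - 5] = 21*m^2 - 6*m - 3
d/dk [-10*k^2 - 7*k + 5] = -20*k - 7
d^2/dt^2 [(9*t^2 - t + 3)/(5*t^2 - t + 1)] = 4*(10*t^3 + 45*t^2 - 15*t - 2)/(125*t^6 - 75*t^5 + 90*t^4 - 31*t^3 + 18*t^2 - 3*t + 1)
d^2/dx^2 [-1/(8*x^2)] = -3/(4*x^4)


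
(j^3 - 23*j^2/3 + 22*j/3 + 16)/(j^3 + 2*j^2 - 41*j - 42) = (j - 8/3)/(j + 7)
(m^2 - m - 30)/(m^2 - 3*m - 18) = (m + 5)/(m + 3)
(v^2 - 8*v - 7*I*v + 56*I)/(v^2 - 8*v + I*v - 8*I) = (v - 7*I)/(v + I)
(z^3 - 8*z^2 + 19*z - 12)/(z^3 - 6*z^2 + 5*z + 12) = (z - 1)/(z + 1)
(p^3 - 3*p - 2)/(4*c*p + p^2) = (p^3 - 3*p - 2)/(p*(4*c + p))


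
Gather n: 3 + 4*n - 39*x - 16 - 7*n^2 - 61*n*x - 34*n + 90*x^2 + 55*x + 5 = -7*n^2 + n*(-61*x - 30) + 90*x^2 + 16*x - 8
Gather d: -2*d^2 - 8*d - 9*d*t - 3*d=-2*d^2 + d*(-9*t - 11)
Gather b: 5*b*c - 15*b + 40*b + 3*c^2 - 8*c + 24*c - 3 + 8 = b*(5*c + 25) + 3*c^2 + 16*c + 5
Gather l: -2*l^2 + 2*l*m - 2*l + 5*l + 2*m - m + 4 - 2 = -2*l^2 + l*(2*m + 3) + m + 2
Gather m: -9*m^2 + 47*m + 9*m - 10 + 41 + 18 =-9*m^2 + 56*m + 49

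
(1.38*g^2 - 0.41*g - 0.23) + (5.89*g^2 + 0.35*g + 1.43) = 7.27*g^2 - 0.06*g + 1.2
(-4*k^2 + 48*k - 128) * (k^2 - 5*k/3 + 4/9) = -4*k^4 + 164*k^3/3 - 1888*k^2/9 + 704*k/3 - 512/9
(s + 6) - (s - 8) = 14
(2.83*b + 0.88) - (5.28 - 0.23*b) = 3.06*b - 4.4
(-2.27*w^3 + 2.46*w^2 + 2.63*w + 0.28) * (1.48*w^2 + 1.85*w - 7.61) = -3.3596*w^5 - 0.5587*w^4 + 25.7181*w^3 - 13.4407*w^2 - 19.4963*w - 2.1308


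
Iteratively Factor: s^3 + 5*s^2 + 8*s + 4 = (s + 1)*(s^2 + 4*s + 4) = (s + 1)*(s + 2)*(s + 2)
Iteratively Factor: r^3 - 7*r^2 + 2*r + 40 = (r - 5)*(r^2 - 2*r - 8) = (r - 5)*(r - 4)*(r + 2)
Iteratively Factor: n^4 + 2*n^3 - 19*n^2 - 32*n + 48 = (n - 1)*(n^3 + 3*n^2 - 16*n - 48) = (n - 1)*(n + 4)*(n^2 - n - 12) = (n - 4)*(n - 1)*(n + 4)*(n + 3)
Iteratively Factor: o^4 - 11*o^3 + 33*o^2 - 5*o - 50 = (o - 5)*(o^3 - 6*o^2 + 3*o + 10) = (o - 5)*(o + 1)*(o^2 - 7*o + 10) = (o - 5)^2*(o + 1)*(o - 2)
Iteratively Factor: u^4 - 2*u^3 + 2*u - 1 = (u - 1)*(u^3 - u^2 - u + 1) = (u - 1)^2*(u^2 - 1) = (u - 1)^3*(u + 1)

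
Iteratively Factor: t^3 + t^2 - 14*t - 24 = (t + 2)*(t^2 - t - 12) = (t - 4)*(t + 2)*(t + 3)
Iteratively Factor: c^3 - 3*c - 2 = (c + 1)*(c^2 - c - 2) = (c + 1)^2*(c - 2)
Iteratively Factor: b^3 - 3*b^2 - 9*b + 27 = (b - 3)*(b^2 - 9) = (b - 3)*(b + 3)*(b - 3)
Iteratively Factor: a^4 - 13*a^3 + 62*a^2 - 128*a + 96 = (a - 2)*(a^3 - 11*a^2 + 40*a - 48) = (a - 4)*(a - 2)*(a^2 - 7*a + 12) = (a - 4)^2*(a - 2)*(a - 3)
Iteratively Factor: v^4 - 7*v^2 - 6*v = (v - 3)*(v^3 + 3*v^2 + 2*v) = (v - 3)*(v + 1)*(v^2 + 2*v) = (v - 3)*(v + 1)*(v + 2)*(v)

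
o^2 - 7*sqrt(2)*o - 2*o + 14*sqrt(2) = (o - 2)*(o - 7*sqrt(2))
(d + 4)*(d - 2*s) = d^2 - 2*d*s + 4*d - 8*s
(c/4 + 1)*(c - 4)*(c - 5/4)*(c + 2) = c^4/4 + 3*c^3/16 - 37*c^2/8 - 3*c + 10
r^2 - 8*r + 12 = (r - 6)*(r - 2)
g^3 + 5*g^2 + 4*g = g*(g + 1)*(g + 4)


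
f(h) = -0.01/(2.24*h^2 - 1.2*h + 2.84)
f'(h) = -0.01*(1.2 - 4.48*h)/(2.24*h^2 - 1.2*h + 2.84)^2 = (0.0448*h - 0.012)/(2.24*h^2 - 1.2*h + 2.84)^2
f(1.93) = -0.00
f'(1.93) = 0.00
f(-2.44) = -0.00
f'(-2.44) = -0.00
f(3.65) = -0.00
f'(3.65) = 0.00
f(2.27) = -0.00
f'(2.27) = 0.00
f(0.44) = -0.00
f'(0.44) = 0.00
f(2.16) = -0.00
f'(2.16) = 0.00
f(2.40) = -0.00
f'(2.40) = 0.00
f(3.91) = -0.00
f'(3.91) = 0.00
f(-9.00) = -0.00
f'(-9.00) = -0.00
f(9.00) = -0.00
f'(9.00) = 0.00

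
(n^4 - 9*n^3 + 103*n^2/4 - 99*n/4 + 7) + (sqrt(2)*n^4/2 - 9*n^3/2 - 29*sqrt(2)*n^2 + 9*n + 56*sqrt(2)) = sqrt(2)*n^4/2 + n^4 - 27*n^3/2 - 29*sqrt(2)*n^2 + 103*n^2/4 - 63*n/4 + 7 + 56*sqrt(2)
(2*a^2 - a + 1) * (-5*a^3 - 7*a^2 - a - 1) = -10*a^5 - 9*a^4 - 8*a^2 - 1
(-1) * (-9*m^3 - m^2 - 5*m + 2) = 9*m^3 + m^2 + 5*m - 2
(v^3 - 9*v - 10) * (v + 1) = v^4 + v^3 - 9*v^2 - 19*v - 10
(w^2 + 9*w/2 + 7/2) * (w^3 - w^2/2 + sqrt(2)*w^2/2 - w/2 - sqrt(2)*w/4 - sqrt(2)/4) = w^5 + sqrt(2)*w^4/2 + 4*w^4 + 3*w^3/4 + 2*sqrt(2)*w^3 - 4*w^2 + 3*sqrt(2)*w^2/8 - 2*sqrt(2)*w - 7*w/4 - 7*sqrt(2)/8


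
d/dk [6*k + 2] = 6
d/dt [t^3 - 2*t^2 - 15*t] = 3*t^2 - 4*t - 15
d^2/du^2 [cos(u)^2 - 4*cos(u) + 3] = 4*cos(u) - 2*cos(2*u)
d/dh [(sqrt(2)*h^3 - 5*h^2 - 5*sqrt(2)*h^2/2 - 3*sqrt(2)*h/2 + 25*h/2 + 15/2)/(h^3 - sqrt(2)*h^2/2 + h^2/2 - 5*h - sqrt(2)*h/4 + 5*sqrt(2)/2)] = (32*h^4 + 24*sqrt(2)*h^4 - 208*h^3 - 56*sqrt(2)*h^3 + 88*h^2 + 166*sqrt(2)*h^2 - 260*h - 140*sqrt(2)*h + 240 + 265*sqrt(2))/(8*h^6 - 8*sqrt(2)*h^5 + 8*h^5 - 74*h^4 - 8*sqrt(2)*h^4 - 36*h^3 + 78*sqrt(2)*h^3 + 40*sqrt(2)*h^2 + 161*h^2 - 200*sqrt(2)*h - 20*h + 100)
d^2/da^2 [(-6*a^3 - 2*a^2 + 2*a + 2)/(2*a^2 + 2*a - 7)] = 4*(-46*a^3 + 96*a^2 - 387*a - 17)/(8*a^6 + 24*a^5 - 60*a^4 - 160*a^3 + 210*a^2 + 294*a - 343)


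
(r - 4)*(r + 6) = r^2 + 2*r - 24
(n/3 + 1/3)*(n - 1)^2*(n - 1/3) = n^4/3 - 4*n^3/9 - 2*n^2/9 + 4*n/9 - 1/9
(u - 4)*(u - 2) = u^2 - 6*u + 8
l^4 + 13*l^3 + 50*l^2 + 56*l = l*(l + 2)*(l + 4)*(l + 7)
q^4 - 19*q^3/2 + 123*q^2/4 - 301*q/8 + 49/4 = (q - 7/2)^2*(q - 2)*(q - 1/2)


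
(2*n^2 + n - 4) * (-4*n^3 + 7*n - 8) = -8*n^5 - 4*n^4 + 30*n^3 - 9*n^2 - 36*n + 32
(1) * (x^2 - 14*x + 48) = x^2 - 14*x + 48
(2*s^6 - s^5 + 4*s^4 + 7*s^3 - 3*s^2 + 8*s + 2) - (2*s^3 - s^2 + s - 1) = 2*s^6 - s^5 + 4*s^4 + 5*s^3 - 2*s^2 + 7*s + 3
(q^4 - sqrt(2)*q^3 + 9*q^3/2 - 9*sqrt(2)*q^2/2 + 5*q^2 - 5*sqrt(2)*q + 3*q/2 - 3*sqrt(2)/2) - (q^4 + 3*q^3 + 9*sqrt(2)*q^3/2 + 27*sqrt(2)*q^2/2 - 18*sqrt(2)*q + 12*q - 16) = -11*sqrt(2)*q^3/2 + 3*q^3/2 - 18*sqrt(2)*q^2 + 5*q^2 - 21*q/2 + 13*sqrt(2)*q - 3*sqrt(2)/2 + 16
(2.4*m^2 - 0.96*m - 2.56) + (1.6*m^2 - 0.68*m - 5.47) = 4.0*m^2 - 1.64*m - 8.03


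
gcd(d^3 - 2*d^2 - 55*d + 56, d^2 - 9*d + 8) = d^2 - 9*d + 8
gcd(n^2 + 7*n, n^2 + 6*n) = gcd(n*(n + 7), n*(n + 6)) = n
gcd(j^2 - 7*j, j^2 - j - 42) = j - 7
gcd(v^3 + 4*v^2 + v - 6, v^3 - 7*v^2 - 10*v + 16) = v^2 + v - 2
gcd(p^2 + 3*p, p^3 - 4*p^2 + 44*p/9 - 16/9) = 1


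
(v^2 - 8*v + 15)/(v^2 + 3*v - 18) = (v - 5)/(v + 6)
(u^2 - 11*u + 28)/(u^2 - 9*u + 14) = (u - 4)/(u - 2)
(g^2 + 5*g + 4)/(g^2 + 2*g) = (g^2 + 5*g + 4)/(g*(g + 2))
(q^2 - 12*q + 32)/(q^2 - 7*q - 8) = (q - 4)/(q + 1)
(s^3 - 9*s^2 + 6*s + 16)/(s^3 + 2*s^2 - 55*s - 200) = (s^2 - s - 2)/(s^2 + 10*s + 25)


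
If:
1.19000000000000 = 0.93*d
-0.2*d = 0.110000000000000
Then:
No Solution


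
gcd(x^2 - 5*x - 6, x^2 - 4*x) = 1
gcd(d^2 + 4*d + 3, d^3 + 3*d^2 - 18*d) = 1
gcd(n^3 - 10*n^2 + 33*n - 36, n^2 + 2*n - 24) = n - 4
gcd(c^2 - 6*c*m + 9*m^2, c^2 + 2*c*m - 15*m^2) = c - 3*m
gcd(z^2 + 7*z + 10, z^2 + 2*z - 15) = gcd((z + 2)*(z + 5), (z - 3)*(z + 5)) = z + 5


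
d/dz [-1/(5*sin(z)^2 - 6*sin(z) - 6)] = 2*(5*sin(z) - 3)*cos(z)/(-5*sin(z)^2 + 6*sin(z) + 6)^2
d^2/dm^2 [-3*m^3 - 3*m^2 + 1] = -18*m - 6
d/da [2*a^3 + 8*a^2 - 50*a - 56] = 6*a^2 + 16*a - 50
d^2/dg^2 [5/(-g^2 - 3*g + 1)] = 10*(g^2 + 3*g - (2*g + 3)^2 - 1)/(g^2 + 3*g - 1)^3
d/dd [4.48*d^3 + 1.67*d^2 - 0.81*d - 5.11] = 13.44*d^2 + 3.34*d - 0.81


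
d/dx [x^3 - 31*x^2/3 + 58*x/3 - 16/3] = 3*x^2 - 62*x/3 + 58/3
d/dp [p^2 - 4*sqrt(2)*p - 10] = 2*p - 4*sqrt(2)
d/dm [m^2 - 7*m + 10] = 2*m - 7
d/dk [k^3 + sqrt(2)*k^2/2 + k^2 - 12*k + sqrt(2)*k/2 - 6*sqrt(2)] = 3*k^2 + sqrt(2)*k + 2*k - 12 + sqrt(2)/2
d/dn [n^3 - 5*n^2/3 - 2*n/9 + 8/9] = 3*n^2 - 10*n/3 - 2/9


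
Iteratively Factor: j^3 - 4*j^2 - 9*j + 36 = (j - 4)*(j^2 - 9) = (j - 4)*(j - 3)*(j + 3)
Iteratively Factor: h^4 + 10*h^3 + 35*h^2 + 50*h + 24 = (h + 1)*(h^3 + 9*h^2 + 26*h + 24) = (h + 1)*(h + 4)*(h^2 + 5*h + 6) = (h + 1)*(h + 3)*(h + 4)*(h + 2)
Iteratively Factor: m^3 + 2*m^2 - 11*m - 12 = (m - 3)*(m^2 + 5*m + 4) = (m - 3)*(m + 4)*(m + 1)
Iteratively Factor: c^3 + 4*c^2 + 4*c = (c + 2)*(c^2 + 2*c) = (c + 2)^2*(c)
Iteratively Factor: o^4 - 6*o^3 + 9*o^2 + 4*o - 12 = (o - 2)*(o^3 - 4*o^2 + o + 6) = (o - 2)^2*(o^2 - 2*o - 3) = (o - 2)^2*(o + 1)*(o - 3)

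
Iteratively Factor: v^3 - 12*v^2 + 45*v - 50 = (v - 5)*(v^2 - 7*v + 10) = (v - 5)*(v - 2)*(v - 5)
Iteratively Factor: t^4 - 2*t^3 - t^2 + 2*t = (t + 1)*(t^3 - 3*t^2 + 2*t) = t*(t + 1)*(t^2 - 3*t + 2) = t*(t - 1)*(t + 1)*(t - 2)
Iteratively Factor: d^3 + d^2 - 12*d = (d - 3)*(d^2 + 4*d) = d*(d - 3)*(d + 4)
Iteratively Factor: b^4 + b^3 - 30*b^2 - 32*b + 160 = (b + 4)*(b^3 - 3*b^2 - 18*b + 40) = (b + 4)^2*(b^2 - 7*b + 10) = (b - 2)*(b + 4)^2*(b - 5)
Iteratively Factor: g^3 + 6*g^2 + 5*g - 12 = (g - 1)*(g^2 + 7*g + 12) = (g - 1)*(g + 4)*(g + 3)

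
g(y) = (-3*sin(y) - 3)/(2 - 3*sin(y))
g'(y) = -3*cos(y)/(2 - 3*sin(y)) + 3*(-3*sin(y) - 3)*cos(y)/(2 - 3*sin(y))^2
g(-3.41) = -3.15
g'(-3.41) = 9.97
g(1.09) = 8.58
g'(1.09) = -15.93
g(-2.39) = -0.24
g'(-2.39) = 0.67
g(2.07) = 8.89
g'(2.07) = 17.87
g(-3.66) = -8.74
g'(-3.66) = 49.41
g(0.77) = 57.56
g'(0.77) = -1377.85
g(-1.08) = -0.08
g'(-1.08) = -0.33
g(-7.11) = -0.19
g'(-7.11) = -0.57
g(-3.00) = -1.06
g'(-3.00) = 2.53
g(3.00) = -2.17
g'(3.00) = 5.97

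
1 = 1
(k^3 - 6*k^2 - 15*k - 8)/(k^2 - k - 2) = (k^2 - 7*k - 8)/(k - 2)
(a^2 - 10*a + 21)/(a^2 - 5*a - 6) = (-a^2 + 10*a - 21)/(-a^2 + 5*a + 6)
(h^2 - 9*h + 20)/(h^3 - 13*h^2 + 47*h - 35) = (h - 4)/(h^2 - 8*h + 7)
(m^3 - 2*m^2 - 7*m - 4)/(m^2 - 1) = (m^2 - 3*m - 4)/(m - 1)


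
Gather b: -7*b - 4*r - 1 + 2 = -7*b - 4*r + 1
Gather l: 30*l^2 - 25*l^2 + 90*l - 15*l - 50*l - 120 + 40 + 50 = 5*l^2 + 25*l - 30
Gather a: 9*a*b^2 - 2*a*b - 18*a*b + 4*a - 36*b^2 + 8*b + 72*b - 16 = a*(9*b^2 - 20*b + 4) - 36*b^2 + 80*b - 16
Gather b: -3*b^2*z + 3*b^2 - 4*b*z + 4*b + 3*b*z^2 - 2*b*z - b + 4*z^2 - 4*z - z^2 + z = b^2*(3 - 3*z) + b*(3*z^2 - 6*z + 3) + 3*z^2 - 3*z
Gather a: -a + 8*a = 7*a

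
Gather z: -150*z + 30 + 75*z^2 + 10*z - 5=75*z^2 - 140*z + 25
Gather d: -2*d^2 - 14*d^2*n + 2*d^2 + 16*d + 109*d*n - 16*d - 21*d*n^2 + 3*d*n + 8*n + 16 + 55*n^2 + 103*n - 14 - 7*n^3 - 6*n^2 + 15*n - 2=-14*d^2*n + d*(-21*n^2 + 112*n) - 7*n^3 + 49*n^2 + 126*n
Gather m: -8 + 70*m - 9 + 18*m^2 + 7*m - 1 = 18*m^2 + 77*m - 18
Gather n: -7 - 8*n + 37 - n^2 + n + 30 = -n^2 - 7*n + 60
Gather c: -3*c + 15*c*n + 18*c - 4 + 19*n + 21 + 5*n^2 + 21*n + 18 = c*(15*n + 15) + 5*n^2 + 40*n + 35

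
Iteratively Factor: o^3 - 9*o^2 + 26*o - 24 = (o - 4)*(o^2 - 5*o + 6) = (o - 4)*(o - 3)*(o - 2)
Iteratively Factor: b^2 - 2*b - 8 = (b + 2)*(b - 4)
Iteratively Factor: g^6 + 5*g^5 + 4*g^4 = (g)*(g^5 + 5*g^4 + 4*g^3) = g*(g + 1)*(g^4 + 4*g^3) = g^2*(g + 1)*(g^3 + 4*g^2) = g^3*(g + 1)*(g^2 + 4*g) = g^3*(g + 1)*(g + 4)*(g)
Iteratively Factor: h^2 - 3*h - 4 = (h + 1)*(h - 4)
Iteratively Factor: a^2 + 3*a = (a)*(a + 3)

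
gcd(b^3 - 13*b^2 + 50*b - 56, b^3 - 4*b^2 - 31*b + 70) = b^2 - 9*b + 14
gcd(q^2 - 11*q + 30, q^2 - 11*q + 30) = q^2 - 11*q + 30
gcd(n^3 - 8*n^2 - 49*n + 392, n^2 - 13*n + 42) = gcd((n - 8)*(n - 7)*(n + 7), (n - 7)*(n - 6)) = n - 7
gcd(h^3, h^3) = h^3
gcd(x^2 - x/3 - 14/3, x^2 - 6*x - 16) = x + 2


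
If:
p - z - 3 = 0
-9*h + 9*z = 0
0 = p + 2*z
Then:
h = -1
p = 2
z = -1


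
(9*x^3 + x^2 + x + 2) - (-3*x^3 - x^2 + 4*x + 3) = 12*x^3 + 2*x^2 - 3*x - 1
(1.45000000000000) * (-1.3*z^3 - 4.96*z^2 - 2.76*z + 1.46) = -1.885*z^3 - 7.192*z^2 - 4.002*z + 2.117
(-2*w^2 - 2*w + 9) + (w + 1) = -2*w^2 - w + 10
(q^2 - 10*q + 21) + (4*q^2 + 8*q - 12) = 5*q^2 - 2*q + 9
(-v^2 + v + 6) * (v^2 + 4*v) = -v^4 - 3*v^3 + 10*v^2 + 24*v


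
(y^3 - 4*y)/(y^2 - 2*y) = y + 2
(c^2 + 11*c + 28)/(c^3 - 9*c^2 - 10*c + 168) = (c + 7)/(c^2 - 13*c + 42)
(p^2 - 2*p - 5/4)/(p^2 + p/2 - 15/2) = (p + 1/2)/(p + 3)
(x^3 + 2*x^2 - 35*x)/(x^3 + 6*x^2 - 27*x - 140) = x/(x + 4)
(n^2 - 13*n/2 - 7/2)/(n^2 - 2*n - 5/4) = 2*(n - 7)/(2*n - 5)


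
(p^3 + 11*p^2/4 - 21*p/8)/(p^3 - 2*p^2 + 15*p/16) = 2*(2*p + 7)/(4*p - 5)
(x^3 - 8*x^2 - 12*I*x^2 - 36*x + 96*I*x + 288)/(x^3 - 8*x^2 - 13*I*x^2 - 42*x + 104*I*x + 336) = (x - 6*I)/(x - 7*I)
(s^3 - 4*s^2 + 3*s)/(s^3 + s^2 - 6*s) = (s^2 - 4*s + 3)/(s^2 + s - 6)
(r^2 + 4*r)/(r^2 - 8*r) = (r + 4)/(r - 8)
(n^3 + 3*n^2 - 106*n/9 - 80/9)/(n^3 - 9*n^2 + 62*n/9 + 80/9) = (3*n^2 + 7*n - 40)/(3*n^2 - 29*n + 40)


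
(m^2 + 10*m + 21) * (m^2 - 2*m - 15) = m^4 + 8*m^3 - 14*m^2 - 192*m - 315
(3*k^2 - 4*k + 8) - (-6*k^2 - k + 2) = 9*k^2 - 3*k + 6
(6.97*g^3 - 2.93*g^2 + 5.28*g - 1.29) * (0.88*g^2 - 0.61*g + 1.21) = 6.1336*g^5 - 6.8301*g^4 + 14.8674*g^3 - 7.9013*g^2 + 7.1757*g - 1.5609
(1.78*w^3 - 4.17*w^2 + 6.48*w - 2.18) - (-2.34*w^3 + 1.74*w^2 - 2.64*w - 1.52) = 4.12*w^3 - 5.91*w^2 + 9.12*w - 0.66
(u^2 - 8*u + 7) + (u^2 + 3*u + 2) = 2*u^2 - 5*u + 9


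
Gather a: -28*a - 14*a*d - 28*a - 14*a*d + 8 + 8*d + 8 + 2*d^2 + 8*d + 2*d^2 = a*(-28*d - 56) + 4*d^2 + 16*d + 16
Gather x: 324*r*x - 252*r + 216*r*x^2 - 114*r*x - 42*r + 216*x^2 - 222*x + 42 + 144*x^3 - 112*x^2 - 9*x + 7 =-294*r + 144*x^3 + x^2*(216*r + 104) + x*(210*r - 231) + 49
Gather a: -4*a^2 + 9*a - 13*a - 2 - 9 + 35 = -4*a^2 - 4*a + 24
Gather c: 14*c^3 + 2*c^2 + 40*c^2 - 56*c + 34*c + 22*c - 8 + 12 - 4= 14*c^3 + 42*c^2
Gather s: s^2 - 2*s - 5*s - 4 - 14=s^2 - 7*s - 18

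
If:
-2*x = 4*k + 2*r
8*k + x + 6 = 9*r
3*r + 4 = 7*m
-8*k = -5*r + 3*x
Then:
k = -12/7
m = 19/49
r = -3/7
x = 27/7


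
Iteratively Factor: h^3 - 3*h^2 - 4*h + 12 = (h + 2)*(h^2 - 5*h + 6) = (h - 2)*(h + 2)*(h - 3)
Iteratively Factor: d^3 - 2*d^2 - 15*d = (d)*(d^2 - 2*d - 15) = d*(d - 5)*(d + 3)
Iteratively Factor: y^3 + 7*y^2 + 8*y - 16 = (y + 4)*(y^2 + 3*y - 4) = (y - 1)*(y + 4)*(y + 4)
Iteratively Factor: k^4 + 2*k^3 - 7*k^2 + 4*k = (k)*(k^3 + 2*k^2 - 7*k + 4) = k*(k - 1)*(k^2 + 3*k - 4) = k*(k - 1)^2*(k + 4)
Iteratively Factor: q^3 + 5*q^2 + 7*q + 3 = (q + 3)*(q^2 + 2*q + 1) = (q + 1)*(q + 3)*(q + 1)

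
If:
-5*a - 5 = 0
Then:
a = -1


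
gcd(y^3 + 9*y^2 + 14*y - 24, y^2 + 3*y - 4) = y^2 + 3*y - 4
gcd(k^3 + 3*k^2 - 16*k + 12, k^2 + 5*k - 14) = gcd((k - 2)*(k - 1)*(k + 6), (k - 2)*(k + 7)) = k - 2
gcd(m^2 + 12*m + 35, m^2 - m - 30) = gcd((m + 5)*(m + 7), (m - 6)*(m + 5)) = m + 5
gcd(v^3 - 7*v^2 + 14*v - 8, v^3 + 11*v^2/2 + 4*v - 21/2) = v - 1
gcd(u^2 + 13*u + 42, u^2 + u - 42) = u + 7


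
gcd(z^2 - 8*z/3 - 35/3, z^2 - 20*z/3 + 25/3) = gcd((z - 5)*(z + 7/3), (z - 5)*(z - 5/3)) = z - 5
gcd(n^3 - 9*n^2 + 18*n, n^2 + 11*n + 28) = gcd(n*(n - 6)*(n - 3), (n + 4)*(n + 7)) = 1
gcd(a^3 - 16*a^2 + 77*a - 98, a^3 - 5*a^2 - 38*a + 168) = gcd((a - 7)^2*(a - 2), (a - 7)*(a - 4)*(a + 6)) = a - 7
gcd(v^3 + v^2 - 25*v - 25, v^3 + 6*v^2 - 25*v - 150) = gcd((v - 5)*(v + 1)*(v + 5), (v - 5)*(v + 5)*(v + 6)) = v^2 - 25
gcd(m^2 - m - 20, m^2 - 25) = m - 5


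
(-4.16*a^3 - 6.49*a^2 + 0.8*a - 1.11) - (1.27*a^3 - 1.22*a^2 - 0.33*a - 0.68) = -5.43*a^3 - 5.27*a^2 + 1.13*a - 0.43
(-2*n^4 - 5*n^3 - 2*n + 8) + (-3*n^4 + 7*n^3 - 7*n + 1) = -5*n^4 + 2*n^3 - 9*n + 9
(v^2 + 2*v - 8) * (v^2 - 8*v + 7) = v^4 - 6*v^3 - 17*v^2 + 78*v - 56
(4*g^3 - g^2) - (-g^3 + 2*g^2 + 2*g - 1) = 5*g^3 - 3*g^2 - 2*g + 1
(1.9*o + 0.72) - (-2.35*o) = 4.25*o + 0.72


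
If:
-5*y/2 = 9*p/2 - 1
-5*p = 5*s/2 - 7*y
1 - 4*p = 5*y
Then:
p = 1/5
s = -36/125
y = 1/25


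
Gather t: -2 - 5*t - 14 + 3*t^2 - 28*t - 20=3*t^2 - 33*t - 36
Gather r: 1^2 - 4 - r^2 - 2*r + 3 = -r^2 - 2*r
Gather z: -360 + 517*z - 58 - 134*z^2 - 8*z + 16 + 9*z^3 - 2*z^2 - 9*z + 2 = 9*z^3 - 136*z^2 + 500*z - 400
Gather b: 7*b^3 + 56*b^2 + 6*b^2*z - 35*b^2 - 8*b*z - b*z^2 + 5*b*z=7*b^3 + b^2*(6*z + 21) + b*(-z^2 - 3*z)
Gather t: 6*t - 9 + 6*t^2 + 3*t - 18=6*t^2 + 9*t - 27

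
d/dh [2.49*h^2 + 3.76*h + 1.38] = 4.98*h + 3.76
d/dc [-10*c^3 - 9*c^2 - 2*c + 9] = -30*c^2 - 18*c - 2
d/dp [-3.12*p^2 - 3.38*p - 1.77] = -6.24*p - 3.38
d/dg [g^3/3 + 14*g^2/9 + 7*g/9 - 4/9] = g^2 + 28*g/9 + 7/9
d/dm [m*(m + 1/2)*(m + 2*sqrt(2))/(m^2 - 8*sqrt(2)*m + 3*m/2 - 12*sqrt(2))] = (4*m^4 - 64*sqrt(2)*m^3 + 12*m^3 - 152*sqrt(2)*m^2 - 125*m^2 - 384*m - 48*sqrt(2)*m - 96)/(4*m^4 - 64*sqrt(2)*m^3 + 12*m^3 - 192*sqrt(2)*m^2 + 521*m^2 - 144*sqrt(2)*m + 1536*m + 1152)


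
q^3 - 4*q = q*(q - 2)*(q + 2)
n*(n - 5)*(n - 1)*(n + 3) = n^4 - 3*n^3 - 13*n^2 + 15*n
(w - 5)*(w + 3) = w^2 - 2*w - 15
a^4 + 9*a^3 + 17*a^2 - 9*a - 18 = (a - 1)*(a + 1)*(a + 3)*(a + 6)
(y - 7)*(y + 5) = y^2 - 2*y - 35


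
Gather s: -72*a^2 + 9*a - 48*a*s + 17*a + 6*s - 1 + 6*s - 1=-72*a^2 + 26*a + s*(12 - 48*a) - 2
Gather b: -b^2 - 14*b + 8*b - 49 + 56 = -b^2 - 6*b + 7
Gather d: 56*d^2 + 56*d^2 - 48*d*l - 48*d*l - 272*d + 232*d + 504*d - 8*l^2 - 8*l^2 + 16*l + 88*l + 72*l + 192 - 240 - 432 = 112*d^2 + d*(464 - 96*l) - 16*l^2 + 176*l - 480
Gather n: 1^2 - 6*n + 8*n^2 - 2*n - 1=8*n^2 - 8*n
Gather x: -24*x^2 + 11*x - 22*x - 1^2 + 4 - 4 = -24*x^2 - 11*x - 1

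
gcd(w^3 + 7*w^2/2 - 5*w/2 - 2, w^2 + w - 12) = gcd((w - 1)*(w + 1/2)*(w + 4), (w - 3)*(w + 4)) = w + 4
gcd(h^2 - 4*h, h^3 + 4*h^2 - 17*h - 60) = h - 4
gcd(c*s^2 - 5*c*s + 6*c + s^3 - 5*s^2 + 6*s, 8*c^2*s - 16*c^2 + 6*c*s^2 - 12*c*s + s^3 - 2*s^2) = s - 2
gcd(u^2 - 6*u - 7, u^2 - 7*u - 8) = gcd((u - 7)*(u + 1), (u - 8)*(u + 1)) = u + 1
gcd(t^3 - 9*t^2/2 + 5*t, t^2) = t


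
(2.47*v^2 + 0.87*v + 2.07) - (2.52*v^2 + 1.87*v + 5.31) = -0.0499999999999998*v^2 - 1.0*v - 3.24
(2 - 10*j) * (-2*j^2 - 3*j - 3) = 20*j^3 + 26*j^2 + 24*j - 6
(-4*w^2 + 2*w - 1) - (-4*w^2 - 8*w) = 10*w - 1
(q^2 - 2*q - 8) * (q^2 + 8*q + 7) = q^4 + 6*q^3 - 17*q^2 - 78*q - 56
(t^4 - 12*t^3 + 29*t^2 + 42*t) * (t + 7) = t^5 - 5*t^4 - 55*t^3 + 245*t^2 + 294*t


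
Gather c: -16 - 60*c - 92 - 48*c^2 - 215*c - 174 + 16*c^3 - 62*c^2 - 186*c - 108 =16*c^3 - 110*c^2 - 461*c - 390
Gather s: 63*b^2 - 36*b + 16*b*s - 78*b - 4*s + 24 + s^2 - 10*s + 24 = 63*b^2 - 114*b + s^2 + s*(16*b - 14) + 48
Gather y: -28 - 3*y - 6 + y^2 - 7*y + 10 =y^2 - 10*y - 24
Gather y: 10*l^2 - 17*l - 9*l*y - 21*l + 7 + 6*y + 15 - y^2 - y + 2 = 10*l^2 - 38*l - y^2 + y*(5 - 9*l) + 24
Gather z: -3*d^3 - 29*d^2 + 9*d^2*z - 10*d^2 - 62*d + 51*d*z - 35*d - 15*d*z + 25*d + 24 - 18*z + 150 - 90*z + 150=-3*d^3 - 39*d^2 - 72*d + z*(9*d^2 + 36*d - 108) + 324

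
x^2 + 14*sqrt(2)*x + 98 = (x + 7*sqrt(2))^2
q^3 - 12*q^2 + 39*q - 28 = (q - 7)*(q - 4)*(q - 1)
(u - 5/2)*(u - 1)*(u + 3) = u^3 - u^2/2 - 8*u + 15/2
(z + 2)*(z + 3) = z^2 + 5*z + 6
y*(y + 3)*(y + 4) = y^3 + 7*y^2 + 12*y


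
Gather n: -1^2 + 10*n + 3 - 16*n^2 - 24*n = -16*n^2 - 14*n + 2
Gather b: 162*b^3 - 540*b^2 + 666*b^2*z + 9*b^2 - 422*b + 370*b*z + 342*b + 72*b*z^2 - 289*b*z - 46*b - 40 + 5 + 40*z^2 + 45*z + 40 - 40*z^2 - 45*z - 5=162*b^3 + b^2*(666*z - 531) + b*(72*z^2 + 81*z - 126)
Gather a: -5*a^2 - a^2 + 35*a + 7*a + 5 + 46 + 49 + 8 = -6*a^2 + 42*a + 108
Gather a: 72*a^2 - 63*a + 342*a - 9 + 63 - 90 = 72*a^2 + 279*a - 36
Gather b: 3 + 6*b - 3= 6*b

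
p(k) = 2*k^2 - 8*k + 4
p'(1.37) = -2.52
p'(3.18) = 4.72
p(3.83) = 2.70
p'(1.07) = -3.72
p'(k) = 4*k - 8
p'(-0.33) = -9.32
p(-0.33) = 6.86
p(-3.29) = 51.97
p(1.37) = -3.21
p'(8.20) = 24.80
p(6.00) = 28.00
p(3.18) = -1.22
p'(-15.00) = -68.00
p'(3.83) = 7.32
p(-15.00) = 574.00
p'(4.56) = 10.24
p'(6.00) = 16.00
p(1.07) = -2.27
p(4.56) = 9.11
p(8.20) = 72.88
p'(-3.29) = -21.16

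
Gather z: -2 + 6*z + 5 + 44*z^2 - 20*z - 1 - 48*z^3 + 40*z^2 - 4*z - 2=-48*z^3 + 84*z^2 - 18*z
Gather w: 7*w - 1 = 7*w - 1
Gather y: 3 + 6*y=6*y + 3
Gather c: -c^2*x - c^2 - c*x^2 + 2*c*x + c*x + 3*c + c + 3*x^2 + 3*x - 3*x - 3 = c^2*(-x - 1) + c*(-x^2 + 3*x + 4) + 3*x^2 - 3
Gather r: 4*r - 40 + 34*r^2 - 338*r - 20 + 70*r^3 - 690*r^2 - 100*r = 70*r^3 - 656*r^2 - 434*r - 60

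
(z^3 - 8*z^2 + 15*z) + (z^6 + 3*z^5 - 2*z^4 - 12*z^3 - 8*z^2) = z^6 + 3*z^5 - 2*z^4 - 11*z^3 - 16*z^2 + 15*z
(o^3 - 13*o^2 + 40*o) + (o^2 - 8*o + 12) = o^3 - 12*o^2 + 32*o + 12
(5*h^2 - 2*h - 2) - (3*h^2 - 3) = 2*h^2 - 2*h + 1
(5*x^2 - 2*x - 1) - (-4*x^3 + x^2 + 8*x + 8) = 4*x^3 + 4*x^2 - 10*x - 9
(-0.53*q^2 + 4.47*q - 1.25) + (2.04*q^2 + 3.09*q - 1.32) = 1.51*q^2 + 7.56*q - 2.57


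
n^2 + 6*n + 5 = (n + 1)*(n + 5)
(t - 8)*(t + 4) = t^2 - 4*t - 32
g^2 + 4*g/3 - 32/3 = (g - 8/3)*(g + 4)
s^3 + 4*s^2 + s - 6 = (s - 1)*(s + 2)*(s + 3)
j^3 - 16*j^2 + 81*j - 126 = (j - 7)*(j - 6)*(j - 3)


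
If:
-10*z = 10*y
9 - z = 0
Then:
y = -9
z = 9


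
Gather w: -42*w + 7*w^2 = 7*w^2 - 42*w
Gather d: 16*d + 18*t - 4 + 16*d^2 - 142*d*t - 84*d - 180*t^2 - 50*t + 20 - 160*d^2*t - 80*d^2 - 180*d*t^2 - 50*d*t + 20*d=d^2*(-160*t - 64) + d*(-180*t^2 - 192*t - 48) - 180*t^2 - 32*t + 16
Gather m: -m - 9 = -m - 9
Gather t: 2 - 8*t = 2 - 8*t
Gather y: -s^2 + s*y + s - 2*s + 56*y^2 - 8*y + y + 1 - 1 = -s^2 - s + 56*y^2 + y*(s - 7)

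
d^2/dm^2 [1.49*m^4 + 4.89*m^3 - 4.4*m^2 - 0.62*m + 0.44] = 17.88*m^2 + 29.34*m - 8.8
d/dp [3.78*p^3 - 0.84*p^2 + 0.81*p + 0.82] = 11.34*p^2 - 1.68*p + 0.81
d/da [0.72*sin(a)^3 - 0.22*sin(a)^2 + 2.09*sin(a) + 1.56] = (2.16*sin(a)^2 - 0.44*sin(a) + 2.09)*cos(a)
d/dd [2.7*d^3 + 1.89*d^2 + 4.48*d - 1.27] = 8.1*d^2 + 3.78*d + 4.48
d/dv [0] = 0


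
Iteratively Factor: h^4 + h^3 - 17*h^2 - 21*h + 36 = (h - 1)*(h^3 + 2*h^2 - 15*h - 36) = (h - 1)*(h + 3)*(h^2 - h - 12) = (h - 4)*(h - 1)*(h + 3)*(h + 3)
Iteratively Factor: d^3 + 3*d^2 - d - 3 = (d + 1)*(d^2 + 2*d - 3) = (d + 1)*(d + 3)*(d - 1)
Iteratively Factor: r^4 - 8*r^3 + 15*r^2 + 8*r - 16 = (r - 1)*(r^3 - 7*r^2 + 8*r + 16) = (r - 4)*(r - 1)*(r^2 - 3*r - 4) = (r - 4)*(r - 1)*(r + 1)*(r - 4)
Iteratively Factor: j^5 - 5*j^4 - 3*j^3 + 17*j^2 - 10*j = (j - 1)*(j^4 - 4*j^3 - 7*j^2 + 10*j) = (j - 1)^2*(j^3 - 3*j^2 - 10*j) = j*(j - 1)^2*(j^2 - 3*j - 10) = j*(j - 5)*(j - 1)^2*(j + 2)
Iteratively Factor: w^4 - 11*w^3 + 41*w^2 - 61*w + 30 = (w - 1)*(w^3 - 10*w^2 + 31*w - 30) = (w - 3)*(w - 1)*(w^2 - 7*w + 10) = (w - 5)*(w - 3)*(w - 1)*(w - 2)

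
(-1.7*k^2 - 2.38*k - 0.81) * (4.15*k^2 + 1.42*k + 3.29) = -7.055*k^4 - 12.291*k^3 - 12.3341*k^2 - 8.9804*k - 2.6649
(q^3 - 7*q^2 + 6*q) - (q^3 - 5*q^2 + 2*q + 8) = -2*q^2 + 4*q - 8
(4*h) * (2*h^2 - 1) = 8*h^3 - 4*h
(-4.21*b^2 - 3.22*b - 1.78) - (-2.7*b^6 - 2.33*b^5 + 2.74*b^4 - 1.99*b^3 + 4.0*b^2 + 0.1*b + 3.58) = 2.7*b^6 + 2.33*b^5 - 2.74*b^4 + 1.99*b^3 - 8.21*b^2 - 3.32*b - 5.36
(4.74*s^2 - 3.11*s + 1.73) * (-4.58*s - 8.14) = -21.7092*s^3 - 24.3398*s^2 + 17.392*s - 14.0822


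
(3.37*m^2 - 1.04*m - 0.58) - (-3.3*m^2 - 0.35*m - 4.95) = 6.67*m^2 - 0.69*m + 4.37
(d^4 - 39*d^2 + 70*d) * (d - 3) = d^5 - 3*d^4 - 39*d^3 + 187*d^2 - 210*d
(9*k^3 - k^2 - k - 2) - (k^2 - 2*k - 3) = 9*k^3 - 2*k^2 + k + 1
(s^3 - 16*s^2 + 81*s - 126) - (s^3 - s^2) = -15*s^2 + 81*s - 126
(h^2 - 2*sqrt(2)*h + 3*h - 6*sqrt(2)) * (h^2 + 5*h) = h^4 - 2*sqrt(2)*h^3 + 8*h^3 - 16*sqrt(2)*h^2 + 15*h^2 - 30*sqrt(2)*h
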